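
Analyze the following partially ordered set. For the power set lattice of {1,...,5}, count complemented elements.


An element a is complemented if some b has a meet b = bottom, a join b = top.
every subset A has complement S\A, so all elements are complemented.
Complemented elements: {}, {1}, {2}, {3}, {4}, {5}, ... (26 more)
Count: 32


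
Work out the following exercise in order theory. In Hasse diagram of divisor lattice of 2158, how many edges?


A cover relation a -< b holds when a < b with no c strictly between.
Cover relations:
  1 -< 2
  1 -< 13
  1 -< 83
  2 -< 26
  2 -< 166
  13 -< 26
  13 -< 1079
  26 -< 2158
  ...4 more
Total: 12


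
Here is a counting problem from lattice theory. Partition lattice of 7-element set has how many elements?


B(n) = number of set partitions of an n-element set.
B(n) satisfies the recurrence: B(n+1) = sum_k C(n,k)*B(k).
B(7) = 877


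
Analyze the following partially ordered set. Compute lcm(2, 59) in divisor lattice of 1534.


In a divisor lattice, join = lcm (least common multiple).
gcd(2,59) = 1
lcm(2,59) = 2*59/gcd = 118/1 = 118


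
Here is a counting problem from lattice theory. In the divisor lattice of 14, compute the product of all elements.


Divisors of 14: [1, 2, 7, 14]
Product = n^(d(n)/2) = 14^(4/2)
Product = 196


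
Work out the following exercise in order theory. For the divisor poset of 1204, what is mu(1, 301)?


In a divisor lattice, mu(a,b) = mu(b/a) where mu is the classical Mobius function.
b/a = 301/1 = 301
Prime factorization of 301: primes [7, 43]
301 is squarefree with 2 prime factor(s), so mu(301) = (-1)^2 = 1


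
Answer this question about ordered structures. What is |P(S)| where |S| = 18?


Power set = 2^n.
2^18 = 262144


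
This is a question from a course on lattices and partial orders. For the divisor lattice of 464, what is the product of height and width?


Height = length of longest chain minus 1; width = size of largest antichain.
A maximum chain: 1 | 29 | 58 | 116 | 232 | 464  (height 5).
A maximum antichain: {2, 29}  (width 2).
Product = 5 * 2 = 10


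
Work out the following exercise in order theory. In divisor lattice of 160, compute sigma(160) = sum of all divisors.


sigma(n) = sum of divisors.
Divisors of 160: [1, 2, 4, 5, 8, 10, 16, 20, 32, 40, 80, 160]
Sum = 378


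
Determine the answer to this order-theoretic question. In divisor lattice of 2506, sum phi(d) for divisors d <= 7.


Divisors of 2506 up to 7: [1, 2, 7]
phi values: [1, 1, 6]
Sum = 8


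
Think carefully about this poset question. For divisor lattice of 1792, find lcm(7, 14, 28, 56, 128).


In a divisor lattice, join = lcm (least common multiple).
Compute lcm iteratively: start with first element, then lcm(current, next).
Elements: [7, 14, 28, 56, 128]
lcm(7,14) = 14
lcm(14,28) = 28
lcm(28,56) = 56
lcm(56,128) = 896
Final lcm = 896


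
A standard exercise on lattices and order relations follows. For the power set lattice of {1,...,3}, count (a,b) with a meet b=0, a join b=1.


Complement pair (a,b): a meet b = bottom, a join b = top.
Here: A intersect B = {} and A union B = {1,...,3}.
Pairs found: ({},{1,2,3}), ({1},{2,3}), ({2},{1,3}), ({3},{1,2}), ... (4 more)
Total ordered pairs: 8


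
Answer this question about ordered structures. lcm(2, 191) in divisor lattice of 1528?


Join=lcm.
gcd(2,191)=1
lcm=382


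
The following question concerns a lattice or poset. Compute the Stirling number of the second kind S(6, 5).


S(n,k) = k*S(n-1,k) + S(n-1,k-1).
S(5,5) = 1, S(5,4) = 10
S(6,5) = 5*1 + 10 = 5 + 10
S(6,5) = 15


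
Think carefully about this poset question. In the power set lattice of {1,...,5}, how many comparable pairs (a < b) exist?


A comparable pair {a,b} has a < b or b < a in the order.
Count unordered pairs where one element is strictly below the other.
Examples: {{},{1}}, {{},{2}}, {{},{3}}, {{},{4}}, ...
Total comparable pairs: 211


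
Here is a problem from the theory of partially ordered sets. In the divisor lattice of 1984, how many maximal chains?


A maximal chain goes from the minimum element to a maximal element via cover relations.
Counting all min-to-max paths in the cover graph.
Total maximal chains: 7


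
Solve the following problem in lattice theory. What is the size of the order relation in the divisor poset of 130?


The order relation is {(a,b) : a <= b}, reflexive so it includes (a,a).
Examples: (1,1), (1,10), (1,13), (1,130), (1,2), ...
Total ordered pairs: 27


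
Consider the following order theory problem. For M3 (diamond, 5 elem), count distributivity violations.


Distributive law: a ^ (b v c) = (a ^ b) v (a ^ c).
Check all 5^3 = 125 ordered triples (a,b,c).
  e.g. a=a1, b=a2, c=a3: lhs=a1 != rhs=0
  e.g. a=a1, b=a3, c=a2: lhs=a1 != rhs=0
Total violating triples: 6


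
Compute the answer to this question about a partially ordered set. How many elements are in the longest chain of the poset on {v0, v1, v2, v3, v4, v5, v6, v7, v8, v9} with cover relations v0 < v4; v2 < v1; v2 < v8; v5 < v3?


A chain is a totally ordered subset; we count the number of elements in a maximum chain.
Compute, for each element x, the size of the longest chain ending at x:
  v0: 1
  v2: 1
  v5: 1
  v6: 1
  v7: 1
  v9: 1
  ...
A maximum chain: v2 < v1
Number of elements in the longest chain: 2


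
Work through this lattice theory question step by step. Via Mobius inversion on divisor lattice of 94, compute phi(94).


phi(n) = n * prod_{p|n} (1 - 1/p).
Prime divisors of 94: [2, 47]
phi(94) = 94 * (1 - 1/2) * (1 - 1/47)
phi(94) = 46


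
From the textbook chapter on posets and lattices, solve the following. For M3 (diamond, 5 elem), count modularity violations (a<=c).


Modular law: if a <= c then a v (b ^ c) = (a v b) ^ c.
Check all triples (a,b,c) with a <= c among 5 elements.
This lattice is modular (diamonds M_m and their chain-products are modular).
Total violating triples: 0


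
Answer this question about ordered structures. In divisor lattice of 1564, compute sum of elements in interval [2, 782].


Interval [2,782] in divisors of 1564: [2, 34, 46, 782]
Sum = 864


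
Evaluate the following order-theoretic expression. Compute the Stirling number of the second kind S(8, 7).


S(n,k) = k*S(n-1,k) + S(n-1,k-1).
S(7,7) = 1, S(7,6) = 21
S(8,7) = 7*1 + 21 = 7 + 21
S(8,7) = 28


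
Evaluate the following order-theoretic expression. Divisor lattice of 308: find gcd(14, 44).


In a divisor lattice, meet = gcd (greatest common divisor).
By Euclidean algorithm or factoring: gcd(14,44) = 2


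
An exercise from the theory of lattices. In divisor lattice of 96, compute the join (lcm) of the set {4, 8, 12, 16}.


In a divisor lattice, join = lcm (least common multiple).
Compute lcm iteratively: start with first element, then lcm(current, next).
Elements: [4, 8, 12, 16]
lcm(4,8) = 8
lcm(8,12) = 24
lcm(24,16) = 48
Final lcm = 48


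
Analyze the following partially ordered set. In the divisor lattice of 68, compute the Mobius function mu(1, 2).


In a divisor lattice, mu(a,b) = mu(b/a) where mu is the classical Mobius function.
b/a = 2/1 = 2
Prime factorization of 2: primes [2]
2 is squarefree with 1 prime factor(s), so mu(2) = (-1)^1 = -1


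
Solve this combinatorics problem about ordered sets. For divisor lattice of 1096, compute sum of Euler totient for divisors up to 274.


Divisors of 1096 up to 274: [1, 2, 4, 8, 137, 274]
phi values: [1, 1, 2, 4, 136, 136]
Sum = 280


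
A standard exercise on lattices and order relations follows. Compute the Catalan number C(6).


C(n) = C(2n, n) / (n+1).
C(12, 6) = 924
C(6) = 924 / 7 = 132


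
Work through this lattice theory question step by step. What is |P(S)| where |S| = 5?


Power set = 2^n.
2^5 = 32


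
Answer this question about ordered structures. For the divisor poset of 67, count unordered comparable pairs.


A comparable pair {a,b} has a < b or b < a in the order.
Count unordered pairs where one element is strictly below the other.
Examples: {1,67}
Total comparable pairs: 1


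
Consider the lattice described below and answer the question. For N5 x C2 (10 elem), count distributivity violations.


Distributive law: a ^ (b v c) = (a ^ b) v (a ^ c).
Check all 10^3 = 1000 ordered triples (a,b,c).
  e.g. a=(b,0), b=(a,0), c=(c,0): lhs=(b,0) != rhs=(a,0)
  e.g. a=(b,0), b=(a,0), c=(c,1): lhs=(b,0) != rhs=(a,0)
Total violating triples: 16


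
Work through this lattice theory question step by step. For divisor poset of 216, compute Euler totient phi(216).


phi(n) = n * prod_{p|n} (1 - 1/p).
Prime divisors of 216: [2, 3]
phi(216) = 216 * (1 - 1/2) * (1 - 1/3)
phi(216) = 72


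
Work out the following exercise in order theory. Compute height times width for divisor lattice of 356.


Height = length of longest chain minus 1; width = size of largest antichain.
A maximum chain: 1 | 89 | 178 | 356  (height 3).
A maximum antichain: {2, 89}  (width 2).
Product = 3 * 2 = 6


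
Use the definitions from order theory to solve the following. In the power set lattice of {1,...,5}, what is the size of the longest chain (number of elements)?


A chain is a totally ordered subset; we count the number of elements in a maximum chain.
Compute, for each element x, the size of the longest chain ending at x:
  {}: 1
  {1}: 2
  {2}: 2
  {3}: 2
  {4}: 2
  {5}: 2
  ...
A maximum chain: {} < {1} < {1,2} < {1,2,3} < {1,2,3,4} < {1,2,3,4,5}
Number of elements in the longest chain: 6


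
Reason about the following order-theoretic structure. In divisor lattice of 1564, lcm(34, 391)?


Join=lcm.
gcd(34,391)=17
lcm=782


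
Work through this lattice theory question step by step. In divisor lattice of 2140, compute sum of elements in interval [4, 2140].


Interval [4,2140] in divisors of 2140: [4, 20, 428, 2140]
Sum = 2592


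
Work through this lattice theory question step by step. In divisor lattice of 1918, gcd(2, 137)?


Meet=gcd.
gcd(2,137)=1


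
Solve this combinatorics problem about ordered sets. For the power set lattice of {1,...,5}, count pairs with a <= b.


The order relation is {(a,b) : a <= b}, reflexive so it includes (a,a).
Examples: ({},{}), ({},{1,2}), ({},{1,2,3}), ({},{1,2,3,4}), ({},{1,2,3,4,5}), ...
Total ordered pairs: 243


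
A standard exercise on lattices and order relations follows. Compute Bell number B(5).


B(n) = number of set partitions of an n-element set.
B(n) satisfies the recurrence: B(n+1) = sum_k C(n,k)*B(k).
B(5) = 52


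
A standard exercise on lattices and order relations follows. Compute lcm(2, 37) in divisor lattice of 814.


In a divisor lattice, join = lcm (least common multiple).
gcd(2,37) = 1
lcm(2,37) = 2*37/gcd = 74/1 = 74


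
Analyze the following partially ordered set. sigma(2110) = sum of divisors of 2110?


sigma(n) = sum of divisors.
Divisors of 2110: [1, 2, 5, 10, 211, 422, 1055, 2110]
Sum = 3816


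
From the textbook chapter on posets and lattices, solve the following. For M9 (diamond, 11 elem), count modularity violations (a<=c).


Modular law: if a <= c then a v (b ^ c) = (a v b) ^ c.
Check all triples (a,b,c) with a <= c among 11 elements.
This lattice is modular (diamonds M_m and their chain-products are modular).
Total violating triples: 0


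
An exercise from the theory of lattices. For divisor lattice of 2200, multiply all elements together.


Divisors of 2200: [1, 2, 4, 5, 8, 10, 11, 20, 22, 25, 40, 44, 50, 55, 88, 100, 110, 200, 220, 275, 440, 550, 1100, 2200]
Product = n^(d(n)/2) = 2200^(24/2)
Product = 12855002631049216000000000000000000000000


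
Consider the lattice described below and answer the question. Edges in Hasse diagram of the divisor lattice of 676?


A cover relation a -< b holds when a < b with no c strictly between.
Cover relations:
  1 -< 2
  1 -< 13
  2 -< 4
  2 -< 26
  4 -< 52
  13 -< 26
  13 -< 169
  26 -< 52
  ...4 more
Total: 12


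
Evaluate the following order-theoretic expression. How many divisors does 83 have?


Divisors of 83: [1, 83]
Count: 2


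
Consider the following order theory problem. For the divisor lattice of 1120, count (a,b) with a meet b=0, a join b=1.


Complement pair (a,b): a meet b = bottom, a join b = top.
Here: gcd(a,b)=1 and lcm(a,b)=1120, i.e. a*b=1120 with a,b coprime.
Pairs found: (1,1120), (5,224), (7,160), (32,35), ... (4 more)
Total ordered pairs: 8


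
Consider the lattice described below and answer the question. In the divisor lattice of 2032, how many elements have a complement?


An element a is complemented if some b has a meet b = bottom, a join b = top.
a is complemented iff gcd(a, n/a)=1, i.e. a is a unitary divisor of 2032.
Complemented elements: 1, 16, 127, 2032
Count: 4


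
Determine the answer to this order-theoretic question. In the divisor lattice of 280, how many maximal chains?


A maximal chain goes from the minimum element to a maximal element via cover relations.
Counting all min-to-max paths in the cover graph.
Total maximal chains: 20


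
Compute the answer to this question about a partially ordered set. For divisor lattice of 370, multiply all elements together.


Divisors of 370: [1, 2, 5, 10, 37, 74, 185, 370]
Product = n^(d(n)/2) = 370^(8/2)
Product = 18741610000


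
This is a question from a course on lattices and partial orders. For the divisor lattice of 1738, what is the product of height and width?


Height = length of longest chain minus 1; width = size of largest antichain.
A maximum chain: 1 | 79 | 869 | 1738  (height 3).
A maximum antichain: {2, 11, 79}  (width 3).
Product = 3 * 3 = 9


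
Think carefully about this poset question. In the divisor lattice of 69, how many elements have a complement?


An element a is complemented if some b has a meet b = bottom, a join b = top.
a is complemented iff gcd(a, n/a)=1, i.e. a is a unitary divisor of 69.
Complemented elements: 1, 3, 23, 69
Count: 4


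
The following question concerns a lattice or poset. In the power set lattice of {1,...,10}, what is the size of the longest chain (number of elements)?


A chain is a totally ordered subset; we count the number of elements in a maximum chain.
Compute, for each element x, the size of the longest chain ending at x:
  {}: 1
  {1}: 2
  {2}: 2
  {3}: 2
  {4}: 2
  {5}: 2
  ...
A maximum chain: {} < {1} < {1,2} < {1,2,3} < {1,2,3,4} < {1,2,3,4,5} < {1,2,3,4,5,6} < {1,2,3,4,5,6,7} < {1,2,3,4,5,6,7,8} < {1,2,3,4,5,6,7,8,9} < {1,2,3,4,5,6,7,8,9,10}
Number of elements in the longest chain: 11


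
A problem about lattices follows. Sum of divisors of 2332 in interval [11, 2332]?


Interval [11,2332] in divisors of 2332: [11, 22, 44, 583, 1166, 2332]
Sum = 4158


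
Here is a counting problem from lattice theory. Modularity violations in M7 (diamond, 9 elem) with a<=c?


Modular law: if a <= c then a v (b ^ c) = (a v b) ^ c.
Check all triples (a,b,c) with a <= c among 9 elements.
This lattice is modular (diamonds M_m and their chain-products are modular).
Total violating triples: 0


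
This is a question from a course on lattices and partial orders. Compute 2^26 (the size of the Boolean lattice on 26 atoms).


Power set = 2^n.
2^26 = 67108864


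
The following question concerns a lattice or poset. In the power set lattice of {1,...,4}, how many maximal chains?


A maximal chain goes from the minimum element to a maximal element via cover relations.
Counting all min-to-max paths in the cover graph.
Total maximal chains: 24


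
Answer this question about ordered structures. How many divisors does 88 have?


Divisors of 88: [1, 2, 4, 8, 11, 22, 44, 88]
Count: 8


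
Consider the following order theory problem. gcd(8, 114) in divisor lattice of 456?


Meet=gcd.
gcd(8,114)=2


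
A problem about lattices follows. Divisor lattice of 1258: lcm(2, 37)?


Join=lcm.
gcd(2,37)=1
lcm=74


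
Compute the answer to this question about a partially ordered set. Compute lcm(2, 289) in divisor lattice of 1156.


In a divisor lattice, join = lcm (least common multiple).
gcd(2,289) = 1
lcm(2,289) = 2*289/gcd = 578/1 = 578


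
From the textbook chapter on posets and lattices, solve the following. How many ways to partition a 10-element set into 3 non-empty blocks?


S(n,k) = k*S(n-1,k) + S(n-1,k-1).
S(9,3) = 3025, S(9,2) = 255
S(10,3) = 3*3025 + 255 = 9075 + 255
S(10,3) = 9330


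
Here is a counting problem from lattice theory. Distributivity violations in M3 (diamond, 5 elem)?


Distributive law: a ^ (b v c) = (a ^ b) v (a ^ c).
Check all 5^3 = 125 ordered triples (a,b,c).
  e.g. a=a1, b=a2, c=a3: lhs=a1 != rhs=0
  e.g. a=a1, b=a3, c=a2: lhs=a1 != rhs=0
Total violating triples: 6


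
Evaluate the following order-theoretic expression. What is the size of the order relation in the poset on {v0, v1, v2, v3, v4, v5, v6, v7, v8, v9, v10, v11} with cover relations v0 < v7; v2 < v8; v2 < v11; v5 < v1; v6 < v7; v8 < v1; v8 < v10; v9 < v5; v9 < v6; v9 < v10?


The order relation is {(a,b) : a <= b}, reflexive so it includes (a,a).
Examples: (v0,v0), (v0,v7), (v1,v1), (v10,v10), (v11,v11), ...
Total ordered pairs: 26


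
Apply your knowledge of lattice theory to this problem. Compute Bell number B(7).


B(n) = number of set partitions of an n-element set.
B(n) satisfies the recurrence: B(n+1) = sum_k C(n,k)*B(k).
B(7) = 877


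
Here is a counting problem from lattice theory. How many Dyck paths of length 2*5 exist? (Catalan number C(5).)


C(n) = C(2n, n) / (n+1).
C(10, 5) = 252
C(5) = 252 / 6 = 42


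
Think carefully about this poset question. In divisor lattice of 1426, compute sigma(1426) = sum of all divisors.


sigma(n) = sum of divisors.
Divisors of 1426: [1, 2, 23, 31, 46, 62, 713, 1426]
Sum = 2304


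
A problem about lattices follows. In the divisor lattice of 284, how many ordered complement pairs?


Complement pair (a,b): a meet b = bottom, a join b = top.
Here: gcd(a,b)=1 and lcm(a,b)=284, i.e. a*b=284 with a,b coprime.
Pairs found: (1,284), (4,71), (71,4), (284,1)
Total ordered pairs: 4


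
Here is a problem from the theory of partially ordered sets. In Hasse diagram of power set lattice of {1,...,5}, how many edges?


A cover relation a -< b holds when a < b with no c strictly between.
Cover relations:
  {} -< {1}
  {} -< {2}
  {} -< {3}
  {} -< {4}
  {} -< {5}
  {1} -< {1,2}
  {1} -< {1,3}
  {1} -< {1,4}
  ...72 more
Total: 80


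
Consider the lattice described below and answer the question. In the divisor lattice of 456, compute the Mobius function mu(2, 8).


In a divisor lattice, mu(a,b) = mu(b/a) where mu is the classical Mobius function.
b/a = 8/2 = 4
Prime factorization of 4: primes [2]
4 is not squarefree, so mu(4) = 0


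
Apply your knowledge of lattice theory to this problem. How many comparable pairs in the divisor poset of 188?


A comparable pair {a,b} has a < b or b < a in the order.
Count unordered pairs where one element is strictly below the other.
Examples: {1,2}, {1,4}, {1,47}, {1,94}, ...
Total comparable pairs: 12


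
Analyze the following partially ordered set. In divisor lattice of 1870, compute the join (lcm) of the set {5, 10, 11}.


In a divisor lattice, join = lcm (least common multiple).
Compute lcm iteratively: start with first element, then lcm(current, next).
Elements: [5, 10, 11]
lcm(5,10) = 10
lcm(10,11) = 110
Final lcm = 110


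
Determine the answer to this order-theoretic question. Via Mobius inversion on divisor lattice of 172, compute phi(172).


phi(n) = n * prod_{p|n} (1 - 1/p).
Prime divisors of 172: [2, 43]
phi(172) = 172 * (1 - 1/2) * (1 - 1/43)
phi(172) = 84


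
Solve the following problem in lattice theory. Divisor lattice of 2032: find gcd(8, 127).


In a divisor lattice, meet = gcd (greatest common divisor).
By Euclidean algorithm or factoring: gcd(8,127) = 1


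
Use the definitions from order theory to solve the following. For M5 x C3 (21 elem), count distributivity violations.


Distributive law: a ^ (b v c) = (a ^ b) v (a ^ c).
Check all 21^3 = 9261 ordered triples (a,b,c).
  e.g. a=(a1,0), b=(a2,0), c=(a3,0): lhs=(a1,0) != rhs=(0,0)
  e.g. a=(a1,0), b=(a2,0), c=(a3,1): lhs=(a1,0) != rhs=(0,0)
Total violating triples: 1620


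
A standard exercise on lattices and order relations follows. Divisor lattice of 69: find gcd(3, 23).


In a divisor lattice, meet = gcd (greatest common divisor).
By Euclidean algorithm or factoring: gcd(3,23) = 1


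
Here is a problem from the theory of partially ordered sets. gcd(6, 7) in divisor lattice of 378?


Meet=gcd.
gcd(6,7)=1


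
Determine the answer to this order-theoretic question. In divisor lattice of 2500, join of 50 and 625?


In a divisor lattice, join = lcm (least common multiple).
gcd(50,625) = 25
lcm(50,625) = 50*625/gcd = 31250/25 = 1250


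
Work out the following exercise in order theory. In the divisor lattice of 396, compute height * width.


Height = length of longest chain minus 1; width = size of largest antichain.
A maximum chain: 1 | 11 | 33 | 99 | 198 | 396  (height 5).
A maximum antichain: {4, 6, 9, 22, 33}  (width 5).
Product = 5 * 5 = 25


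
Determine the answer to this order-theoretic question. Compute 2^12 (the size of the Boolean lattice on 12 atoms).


Power set = 2^n.
2^12 = 4096


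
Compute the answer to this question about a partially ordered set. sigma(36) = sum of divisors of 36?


sigma(n) = sum of divisors.
Divisors of 36: [1, 2, 3, 4, 6, 9, 12, 18, 36]
Sum = 91


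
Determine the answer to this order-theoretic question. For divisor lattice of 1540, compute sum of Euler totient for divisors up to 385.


Divisors of 1540 up to 385: [1, 2, 4, 5, 7, 10, 11, 14, 20, 22, 28, 35, 44, 55, 70, 77, 110, 140, 154, 220, 308, 385]
phi values: [1, 1, 2, 4, 6, 4, 10, 6, 8, 10, 12, 24, 20, 40, 24, 60, 40, 48, 60, 80, 120, 240]
Sum = 820


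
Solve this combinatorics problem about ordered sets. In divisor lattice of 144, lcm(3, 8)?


Join=lcm.
gcd(3,8)=1
lcm=24


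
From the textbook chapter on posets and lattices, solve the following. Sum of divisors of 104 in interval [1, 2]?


Interval [1,2] in divisors of 104: [1, 2]
Sum = 3


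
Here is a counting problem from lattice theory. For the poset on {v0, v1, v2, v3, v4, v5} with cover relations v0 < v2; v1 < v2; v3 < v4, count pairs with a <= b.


The order relation is {(a,b) : a <= b}, reflexive so it includes (a,a).
Examples: (v0,v0), (v0,v2), (v1,v1), (v1,v2), (v2,v2), ...
Total ordered pairs: 9


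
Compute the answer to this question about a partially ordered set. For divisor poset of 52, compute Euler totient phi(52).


phi(n) = n * prod_{p|n} (1 - 1/p).
Prime divisors of 52: [2, 13]
phi(52) = 52 * (1 - 1/2) * (1 - 1/13)
phi(52) = 24


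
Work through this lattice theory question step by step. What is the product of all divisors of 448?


Divisors of 448: [1, 2, 4, 7, 8, 14, 16, 28, 32, 56, 64, 112, 224, 448]
Product = n^(d(n)/2) = 448^(14/2)
Product = 3621980417894121472


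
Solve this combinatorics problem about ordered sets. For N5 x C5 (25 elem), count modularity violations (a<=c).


Modular law: if a <= c then a v (b ^ c) = (a v b) ^ c.
Check all triples (a,b,c) with a <= c among 25 elements.
  e.g. a=(a,0), b=(c,0), c=(b,0): lhs=(a,0) != rhs=(b,0)
  e.g. a=(a,0), b=(c,1), c=(b,0): lhs=(a,0) != rhs=(b,0)
Total violating triples: 75


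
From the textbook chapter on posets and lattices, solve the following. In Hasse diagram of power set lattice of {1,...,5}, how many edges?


A cover relation a -< b holds when a < b with no c strictly between.
Cover relations:
  {} -< {1}
  {} -< {2}
  {} -< {3}
  {} -< {4}
  {} -< {5}
  {1} -< {1,2}
  {1} -< {1,3}
  {1} -< {1,4}
  ...72 more
Total: 80


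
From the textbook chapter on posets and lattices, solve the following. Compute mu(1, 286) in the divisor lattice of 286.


In a divisor lattice, mu(a,b) = mu(b/a) where mu is the classical Mobius function.
b/a = 286/1 = 286
Prime factorization of 286: primes [2, 11, 13]
286 is squarefree with 3 prime factor(s), so mu(286) = (-1)^3 = -1


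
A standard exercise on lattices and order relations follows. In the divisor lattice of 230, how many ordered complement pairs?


Complement pair (a,b): a meet b = bottom, a join b = top.
Here: gcd(a,b)=1 and lcm(a,b)=230, i.e. a*b=230 with a,b coprime.
Pairs found: (1,230), (2,115), (5,46), (10,23), ... (4 more)
Total ordered pairs: 8


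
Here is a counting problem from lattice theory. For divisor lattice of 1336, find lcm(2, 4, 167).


In a divisor lattice, join = lcm (least common multiple).
Compute lcm iteratively: start with first element, then lcm(current, next).
Elements: [2, 4, 167]
lcm(2,4) = 4
lcm(4,167) = 668
Final lcm = 668


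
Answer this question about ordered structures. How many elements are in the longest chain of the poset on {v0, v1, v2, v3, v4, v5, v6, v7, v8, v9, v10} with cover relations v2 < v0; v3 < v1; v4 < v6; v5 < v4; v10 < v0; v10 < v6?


A chain is a totally ordered subset; we count the number of elements in a maximum chain.
Compute, for each element x, the size of the longest chain ending at x:
  v2: 1
  v3: 1
  v5: 1
  v7: 1
  v8: 1
  v9: 1
  ...
A maximum chain: v5 < v4 < v6
Number of elements in the longest chain: 3


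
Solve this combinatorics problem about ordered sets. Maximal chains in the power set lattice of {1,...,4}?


A maximal chain goes from the minimum element to a maximal element via cover relations.
Counting all min-to-max paths in the cover graph.
Total maximal chains: 24


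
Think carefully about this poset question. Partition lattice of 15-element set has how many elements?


B(n) = number of set partitions of an n-element set.
B(n) satisfies the recurrence: B(n+1) = sum_k C(n,k)*B(k).
B(15) = 1382958545


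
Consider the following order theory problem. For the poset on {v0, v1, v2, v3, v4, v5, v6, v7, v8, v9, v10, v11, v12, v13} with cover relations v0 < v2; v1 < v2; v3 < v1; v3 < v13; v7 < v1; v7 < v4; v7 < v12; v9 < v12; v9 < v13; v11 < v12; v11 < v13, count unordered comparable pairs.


A comparable pair {a,b} has a < b or b < a in the order.
Count unordered pairs where one element is strictly below the other.
Examples: {v0,v2}, {v1,v2}, {v1,v3}, {v1,v7}, ...
Total comparable pairs: 13


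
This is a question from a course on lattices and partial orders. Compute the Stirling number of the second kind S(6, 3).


S(n,k) = k*S(n-1,k) + S(n-1,k-1).
S(5,3) = 25, S(5,2) = 15
S(6,3) = 3*25 + 15 = 75 + 15
S(6,3) = 90


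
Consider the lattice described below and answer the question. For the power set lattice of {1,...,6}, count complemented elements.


An element a is complemented if some b has a meet b = bottom, a join b = top.
every subset A has complement S\A, so all elements are complemented.
Complemented elements: {}, {1}, {2}, {3}, {4}, {5}, ... (58 more)
Count: 64


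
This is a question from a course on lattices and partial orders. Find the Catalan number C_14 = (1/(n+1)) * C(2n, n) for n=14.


C(n) = C(2n, n) / (n+1).
C(28, 14) = 40116600
C(14) = 40116600 / 15 = 2674440


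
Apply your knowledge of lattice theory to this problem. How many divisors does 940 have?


Divisors of 940: [1, 2, 4, 5, 10, 20, 47, 94, 188, 235, 470, 940]
Count: 12


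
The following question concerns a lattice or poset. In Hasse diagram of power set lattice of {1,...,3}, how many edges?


A cover relation a -< b holds when a < b with no c strictly between.
Cover relations:
  {} -< {1}
  {} -< {2}
  {} -< {3}
  {1} -< {1,2}
  {1} -< {1,3}
  {2} -< {1,2}
  {2} -< {2,3}
  {3} -< {1,3}
  ...4 more
Total: 12


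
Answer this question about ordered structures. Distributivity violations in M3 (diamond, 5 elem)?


Distributive law: a ^ (b v c) = (a ^ b) v (a ^ c).
Check all 5^3 = 125 ordered triples (a,b,c).
  e.g. a=a1, b=a2, c=a3: lhs=a1 != rhs=0
  e.g. a=a1, b=a3, c=a2: lhs=a1 != rhs=0
Total violating triples: 6


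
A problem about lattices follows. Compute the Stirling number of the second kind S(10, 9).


S(n,k) = k*S(n-1,k) + S(n-1,k-1).
S(9,9) = 1, S(9,8) = 36
S(10,9) = 9*1 + 36 = 9 + 36
S(10,9) = 45


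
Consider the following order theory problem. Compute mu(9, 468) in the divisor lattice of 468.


In a divisor lattice, mu(a,b) = mu(b/a) where mu is the classical Mobius function.
b/a = 468/9 = 52
Prime factorization of 52: primes [2, 13]
52 is not squarefree, so mu(52) = 0


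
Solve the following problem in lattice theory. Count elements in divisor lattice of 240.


Divisors of 240: [1, 2, 3, 4, 5, 6, 8, 10, 12, 15, 16, 20, 24, 30, 40, 48, 60, 80, 120, 240]
Count: 20


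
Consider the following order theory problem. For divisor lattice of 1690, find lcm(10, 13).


In a divisor lattice, join = lcm (least common multiple).
Compute lcm iteratively: start with first element, then lcm(current, next).
Elements: [10, 13]
lcm(10,13) = 130
Final lcm = 130


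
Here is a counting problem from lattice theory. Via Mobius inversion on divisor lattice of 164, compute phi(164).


phi(n) = n * prod_{p|n} (1 - 1/p).
Prime divisors of 164: [2, 41]
phi(164) = 164 * (1 - 1/2) * (1 - 1/41)
phi(164) = 80


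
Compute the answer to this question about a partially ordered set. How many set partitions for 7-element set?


B(n) = number of set partitions of an n-element set.
B(n) satisfies the recurrence: B(n+1) = sum_k C(n,k)*B(k).
B(7) = 877


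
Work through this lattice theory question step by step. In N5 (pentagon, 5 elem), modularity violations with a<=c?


Modular law: if a <= c then a v (b ^ c) = (a v b) ^ c.
Check all triples (a,b,c) with a <= c among 5 elements.
  e.g. a=a, b=c, c=b: lhs=a != rhs=b
Total violating triples: 1


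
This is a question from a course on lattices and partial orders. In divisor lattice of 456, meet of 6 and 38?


In a divisor lattice, meet = gcd (greatest common divisor).
By Euclidean algorithm or factoring: gcd(6,38) = 2


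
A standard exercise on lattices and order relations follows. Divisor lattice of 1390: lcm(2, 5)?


Join=lcm.
gcd(2,5)=1
lcm=10


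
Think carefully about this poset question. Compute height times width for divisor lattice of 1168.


Height = length of longest chain minus 1; width = size of largest antichain.
A maximum chain: 1 | 73 | 146 | 292 | 584 | 1168  (height 5).
A maximum antichain: {2, 73}  (width 2).
Product = 5 * 2 = 10


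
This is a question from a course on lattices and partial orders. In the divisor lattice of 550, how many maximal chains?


A maximal chain goes from the minimum element to a maximal element via cover relations.
Counting all min-to-max paths in the cover graph.
Total maximal chains: 12


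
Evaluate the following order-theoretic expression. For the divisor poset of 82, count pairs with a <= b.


The order relation is {(a,b) : a <= b}, reflexive so it includes (a,a).
Examples: (1,1), (1,2), (1,41), (1,82), (2,2), ...
Total ordered pairs: 9


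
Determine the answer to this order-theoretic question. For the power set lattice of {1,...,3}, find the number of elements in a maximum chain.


A chain is a totally ordered subset; we count the number of elements in a maximum chain.
Compute, for each element x, the size of the longest chain ending at x:
  {}: 1
  {1}: 2
  {2}: 2
  {3}: 2
  {1,2}: 3
  {1,3}: 3
  ...
A maximum chain: {} < {1} < {1,2} < {1,2,3}
Number of elements in the longest chain: 4


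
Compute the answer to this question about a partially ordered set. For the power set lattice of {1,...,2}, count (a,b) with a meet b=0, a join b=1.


Complement pair (a,b): a meet b = bottom, a join b = top.
Here: A intersect B = {} and A union B = {1,...,2}.
Pairs found: ({},{1,2}), ({1},{2}), ({2},{1}), ({1,2},{})
Total ordered pairs: 4


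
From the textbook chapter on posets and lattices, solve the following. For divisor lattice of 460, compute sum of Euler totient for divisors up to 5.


Divisors of 460 up to 5: [1, 2, 4, 5]
phi values: [1, 1, 2, 4]
Sum = 8


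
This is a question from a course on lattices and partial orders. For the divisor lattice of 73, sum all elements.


sigma(n) = sum of divisors.
Divisors of 73: [1, 73]
Sum = 74


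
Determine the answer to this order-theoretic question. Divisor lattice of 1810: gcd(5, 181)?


Meet=gcd.
gcd(5,181)=1


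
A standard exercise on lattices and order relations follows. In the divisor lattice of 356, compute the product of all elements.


Divisors of 356: [1, 2, 4, 89, 178, 356]
Product = n^(d(n)/2) = 356^(6/2)
Product = 45118016


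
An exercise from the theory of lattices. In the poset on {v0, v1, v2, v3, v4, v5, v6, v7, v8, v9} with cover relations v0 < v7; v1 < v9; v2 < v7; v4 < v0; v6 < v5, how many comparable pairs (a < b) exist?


A comparable pair {a,b} has a < b or b < a in the order.
Count unordered pairs where one element is strictly below the other.
Examples: {v0,v4}, {v0,v7}, {v1,v9}, {v2,v7}, ...
Total comparable pairs: 6


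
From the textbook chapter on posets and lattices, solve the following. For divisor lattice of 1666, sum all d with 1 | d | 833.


Interval [1,833] in divisors of 1666: [1, 7, 17, 49, 119, 833]
Sum = 1026


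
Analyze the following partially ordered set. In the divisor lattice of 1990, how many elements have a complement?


An element a is complemented if some b has a meet b = bottom, a join b = top.
a is complemented iff gcd(a, n/a)=1, i.e. a is a unitary divisor of 1990.
Complemented elements: 1, 2, 5, 10, 199, 398, ... (2 more)
Count: 8


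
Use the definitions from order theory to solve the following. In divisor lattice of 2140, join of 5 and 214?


In a divisor lattice, join = lcm (least common multiple).
gcd(5,214) = 1
lcm(5,214) = 5*214/gcd = 1070/1 = 1070


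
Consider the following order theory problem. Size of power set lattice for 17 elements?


Power set = 2^n.
2^17 = 131072


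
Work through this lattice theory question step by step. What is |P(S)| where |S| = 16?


Power set = 2^n.
2^16 = 65536


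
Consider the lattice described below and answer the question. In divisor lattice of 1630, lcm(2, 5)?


Join=lcm.
gcd(2,5)=1
lcm=10


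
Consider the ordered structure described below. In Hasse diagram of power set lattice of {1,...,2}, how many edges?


A cover relation a -< b holds when a < b with no c strictly between.
Cover relations:
  {} -< {1}
  {} -< {2}
  {1} -< {1,2}
  {2} -< {1,2}
Total: 4


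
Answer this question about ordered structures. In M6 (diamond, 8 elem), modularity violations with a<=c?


Modular law: if a <= c then a v (b ^ c) = (a v b) ^ c.
Check all triples (a,b,c) with a <= c among 8 elements.
This lattice is modular (diamonds M_m and their chain-products are modular).
Total violating triples: 0


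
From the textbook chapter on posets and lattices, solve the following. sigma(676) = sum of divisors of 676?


sigma(n) = sum of divisors.
Divisors of 676: [1, 2, 4, 13, 26, 52, 169, 338, 676]
Sum = 1281


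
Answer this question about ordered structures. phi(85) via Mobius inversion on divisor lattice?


phi(n) = n * prod_{p|n} (1 - 1/p).
Prime divisors of 85: [5, 17]
phi(85) = 85 * (1 - 1/5) * (1 - 1/17)
phi(85) = 64


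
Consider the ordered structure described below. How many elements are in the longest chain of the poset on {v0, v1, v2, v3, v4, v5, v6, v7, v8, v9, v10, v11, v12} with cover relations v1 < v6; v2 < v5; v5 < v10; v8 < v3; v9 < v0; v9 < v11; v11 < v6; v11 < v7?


A chain is a totally ordered subset; we count the number of elements in a maximum chain.
Compute, for each element x, the size of the longest chain ending at x:
  v1: 1
  v2: 1
  v4: 1
  v8: 1
  v9: 1
  v12: 1
  ...
A maximum chain: v9 < v11 < v6
Number of elements in the longest chain: 3


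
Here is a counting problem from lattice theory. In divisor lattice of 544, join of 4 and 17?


In a divisor lattice, join = lcm (least common multiple).
gcd(4,17) = 1
lcm(4,17) = 4*17/gcd = 68/1 = 68


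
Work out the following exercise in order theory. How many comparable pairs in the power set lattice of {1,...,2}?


A comparable pair {a,b} has a < b or b < a in the order.
Count unordered pairs where one element is strictly below the other.
Examples: {{},{1}}, {{},{2}}, {{},{1,2}}, {{1},{1,2}}, ...
Total comparable pairs: 5


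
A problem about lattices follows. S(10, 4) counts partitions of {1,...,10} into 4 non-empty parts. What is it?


S(n,k) = k*S(n-1,k) + S(n-1,k-1).
S(9,4) = 7770, S(9,3) = 3025
S(10,4) = 4*7770 + 3025 = 31080 + 3025
S(10,4) = 34105


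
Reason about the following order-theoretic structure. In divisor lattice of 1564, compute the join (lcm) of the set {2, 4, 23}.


In a divisor lattice, join = lcm (least common multiple).
Compute lcm iteratively: start with first element, then lcm(current, next).
Elements: [2, 4, 23]
lcm(2,4) = 4
lcm(4,23) = 92
Final lcm = 92


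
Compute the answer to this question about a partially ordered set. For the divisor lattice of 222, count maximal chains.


A maximal chain goes from the minimum element to a maximal element via cover relations.
Counting all min-to-max paths in the cover graph.
Total maximal chains: 6


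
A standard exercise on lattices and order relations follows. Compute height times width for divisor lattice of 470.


Height = length of longest chain minus 1; width = size of largest antichain.
A maximum chain: 1 | 47 | 235 | 470  (height 3).
A maximum antichain: {2, 5, 47}  (width 3).
Product = 3 * 3 = 9


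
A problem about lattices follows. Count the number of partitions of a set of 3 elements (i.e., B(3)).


B(n) = number of set partitions of an n-element set.
B(n) satisfies the recurrence: B(n+1) = sum_k C(n,k)*B(k).
B(3) = 5


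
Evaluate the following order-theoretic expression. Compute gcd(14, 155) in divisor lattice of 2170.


In a divisor lattice, meet = gcd (greatest common divisor).
By Euclidean algorithm or factoring: gcd(14,155) = 1


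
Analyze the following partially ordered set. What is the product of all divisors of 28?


Divisors of 28: [1, 2, 4, 7, 14, 28]
Product = n^(d(n)/2) = 28^(6/2)
Product = 21952


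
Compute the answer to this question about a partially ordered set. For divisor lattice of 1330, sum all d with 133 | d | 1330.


Interval [133,1330] in divisors of 1330: [133, 266, 665, 1330]
Sum = 2394


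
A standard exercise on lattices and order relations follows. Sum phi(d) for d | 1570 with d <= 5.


Divisors of 1570 up to 5: [1, 2, 5]
phi values: [1, 1, 4]
Sum = 6


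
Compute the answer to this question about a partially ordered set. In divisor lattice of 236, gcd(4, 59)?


Meet=gcd.
gcd(4,59)=1


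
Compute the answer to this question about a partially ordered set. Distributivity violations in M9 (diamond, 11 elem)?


Distributive law: a ^ (b v c) = (a ^ b) v (a ^ c).
Check all 11^3 = 1331 ordered triples (a,b,c).
  e.g. a=a1, b=a2, c=a3: lhs=a1 != rhs=0
  e.g. a=a1, b=a2, c=a4: lhs=a1 != rhs=0
Total violating triples: 504


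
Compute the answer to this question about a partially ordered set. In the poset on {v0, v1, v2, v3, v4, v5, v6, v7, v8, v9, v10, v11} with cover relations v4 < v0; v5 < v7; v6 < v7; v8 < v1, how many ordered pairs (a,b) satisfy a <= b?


The order relation is {(a,b) : a <= b}, reflexive so it includes (a,a).
Examples: (v0,v0), (v1,v1), (v10,v10), (v11,v11), (v2,v2), ...
Total ordered pairs: 16


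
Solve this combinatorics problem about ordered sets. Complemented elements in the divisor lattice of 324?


An element a is complemented if some b has a meet b = bottom, a join b = top.
a is complemented iff gcd(a, n/a)=1, i.e. a is a unitary divisor of 324.
Complemented elements: 1, 4, 81, 324
Count: 4
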